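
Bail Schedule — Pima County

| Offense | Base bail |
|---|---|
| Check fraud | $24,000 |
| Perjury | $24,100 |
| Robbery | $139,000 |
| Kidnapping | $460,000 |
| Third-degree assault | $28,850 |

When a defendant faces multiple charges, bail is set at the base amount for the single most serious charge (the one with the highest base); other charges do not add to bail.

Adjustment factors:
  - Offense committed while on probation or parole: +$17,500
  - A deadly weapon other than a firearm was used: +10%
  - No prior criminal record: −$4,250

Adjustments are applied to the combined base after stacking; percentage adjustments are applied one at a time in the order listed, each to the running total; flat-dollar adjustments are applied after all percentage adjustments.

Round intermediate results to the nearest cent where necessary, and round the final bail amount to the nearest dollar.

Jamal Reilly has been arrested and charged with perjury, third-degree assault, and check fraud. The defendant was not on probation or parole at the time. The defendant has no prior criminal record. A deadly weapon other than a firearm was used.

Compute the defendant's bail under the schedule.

Base amounts from the schedule: perjury $24,100; third-degree assault $28,850; check fraud $24,000.
Stacking rule: use the highest base only. Highest is third-degree assault at $28,850. Combined base = $28,850.
A deadly weapon other than a firearm was used (+10%): $28,850 × 1.1 = $31,735.
No prior criminal record (−$4,250 flat): $31,735 − $4,250 = $27,485.

$27,485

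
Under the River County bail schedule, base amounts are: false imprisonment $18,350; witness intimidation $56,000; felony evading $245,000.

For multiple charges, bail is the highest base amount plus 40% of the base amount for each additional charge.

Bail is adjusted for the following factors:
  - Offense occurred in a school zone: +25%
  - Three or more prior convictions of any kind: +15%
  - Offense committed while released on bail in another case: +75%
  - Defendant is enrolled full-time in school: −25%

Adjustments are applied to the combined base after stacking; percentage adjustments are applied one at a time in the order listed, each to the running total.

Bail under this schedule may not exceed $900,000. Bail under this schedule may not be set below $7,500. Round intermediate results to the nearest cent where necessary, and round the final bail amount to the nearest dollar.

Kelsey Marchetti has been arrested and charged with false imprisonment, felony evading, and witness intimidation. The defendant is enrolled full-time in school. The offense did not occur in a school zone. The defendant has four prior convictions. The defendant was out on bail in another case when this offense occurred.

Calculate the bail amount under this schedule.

$414,686

Base amounts from the schedule: false imprisonment $18,350; felony evading $245,000; witness intimidation $56,000.
Stacking rule: highest base plus 40% of each additional charge. Highest is felony evading at $245,000. Additional: $18,350 × 40% = $7,340; $56,000 × 40% = $22,400. Combined base = $245,000 + $29,740 = $274,740.
Three or more prior convictions of any kind (+15%): $274,740 × 1.15 = $315,951.
Offense committed while released on bail in another case (+75%): $315,951 × 1.75 = $552,914.25.
Defendant is enrolled full-time in school (−25%): $552,914.25 × 0.75 = $414,685.69.
$414,685.69 is within the $900,000 maximum.
$414,685.69 is at or above the $7,500 minimum.
Rounded to the nearest dollar: $414,686.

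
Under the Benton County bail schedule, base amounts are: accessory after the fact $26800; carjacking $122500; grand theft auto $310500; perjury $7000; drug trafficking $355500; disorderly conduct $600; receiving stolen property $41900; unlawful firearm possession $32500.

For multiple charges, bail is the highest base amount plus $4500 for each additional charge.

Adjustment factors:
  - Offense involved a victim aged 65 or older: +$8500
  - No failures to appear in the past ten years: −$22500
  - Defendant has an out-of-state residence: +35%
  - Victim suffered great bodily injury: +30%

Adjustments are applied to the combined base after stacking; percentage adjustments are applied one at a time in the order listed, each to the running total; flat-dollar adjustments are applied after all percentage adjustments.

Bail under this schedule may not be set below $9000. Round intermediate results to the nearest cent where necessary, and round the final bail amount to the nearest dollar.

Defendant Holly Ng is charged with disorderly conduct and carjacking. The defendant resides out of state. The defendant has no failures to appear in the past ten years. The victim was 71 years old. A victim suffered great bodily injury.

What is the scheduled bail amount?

Base amounts from the schedule: disorderly conduct $600; carjacking $122500.
Stacking rule: highest base plus $4500 per additional charge. Highest is carjacking at $122500; 1 additional charge → +$4500. Combined base = $127000.
Defendant has an out-of-state residence (+35%): $127000 × 1.35 = $171450.
Victim suffered great bodily injury (+30%): $171450 × 1.3 = $222885.
Offense involved a victim aged 65 or older (+$8500 flat): $222885 + $8500 = $231385.
No failures to appear in the past ten years (−$22500 flat): $231385 − $22500 = $208885.
$208885 is at or above the $9000 minimum.

$208885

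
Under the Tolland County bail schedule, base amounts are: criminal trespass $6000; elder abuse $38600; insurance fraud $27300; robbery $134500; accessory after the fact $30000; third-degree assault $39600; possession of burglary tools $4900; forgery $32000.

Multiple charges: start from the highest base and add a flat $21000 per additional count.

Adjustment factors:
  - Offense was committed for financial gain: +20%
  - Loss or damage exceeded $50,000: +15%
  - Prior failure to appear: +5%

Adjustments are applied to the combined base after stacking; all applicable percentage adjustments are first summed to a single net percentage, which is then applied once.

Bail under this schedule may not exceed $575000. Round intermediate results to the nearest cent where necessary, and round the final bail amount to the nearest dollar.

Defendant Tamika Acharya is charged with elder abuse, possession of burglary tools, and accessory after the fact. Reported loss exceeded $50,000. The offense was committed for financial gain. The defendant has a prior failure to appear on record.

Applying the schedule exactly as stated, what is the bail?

$112840

Base amounts from the schedule: elder abuse $38600; possession of burglary tools $4900; accessory after the fact $30000.
Stacking rule: highest base plus $21000 per additional charge. Highest is elder abuse at $38600; 2 additional charges → +$42000. Combined base = $80600.
Net percentage adjustment: +20% +15% +5% = +40%. $80600 × 1.4 = $112840.
$112840 is within the $575000 maximum.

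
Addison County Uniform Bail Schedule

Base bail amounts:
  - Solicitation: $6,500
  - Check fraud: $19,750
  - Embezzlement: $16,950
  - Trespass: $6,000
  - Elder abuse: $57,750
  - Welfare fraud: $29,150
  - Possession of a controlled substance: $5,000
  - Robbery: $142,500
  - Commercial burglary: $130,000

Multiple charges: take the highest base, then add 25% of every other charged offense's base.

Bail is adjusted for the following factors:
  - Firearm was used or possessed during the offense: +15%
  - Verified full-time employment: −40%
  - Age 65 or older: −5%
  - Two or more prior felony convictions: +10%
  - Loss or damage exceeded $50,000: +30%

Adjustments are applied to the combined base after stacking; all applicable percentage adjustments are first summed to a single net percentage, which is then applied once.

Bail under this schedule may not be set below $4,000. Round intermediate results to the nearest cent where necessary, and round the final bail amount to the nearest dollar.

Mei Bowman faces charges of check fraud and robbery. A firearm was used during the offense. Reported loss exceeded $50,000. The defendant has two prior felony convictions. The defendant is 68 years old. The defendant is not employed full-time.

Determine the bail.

$221,156

Base amounts from the schedule: check fraud $19,750; robbery $142,500.
Stacking rule: highest base plus 25% of each additional charge. Highest is robbery at $142,500. Additional: $19,750 × 25% = $4,937.50. Combined base = $142,500 + $4,937.50 = $147,437.50.
Net percentage adjustment: +15% −5% +10% +30% = +50%. $147,437.50 × 1.5 = $221,156.25.
$221,156.25 is at or above the $4,000 minimum.
Rounded to the nearest dollar: $221,156.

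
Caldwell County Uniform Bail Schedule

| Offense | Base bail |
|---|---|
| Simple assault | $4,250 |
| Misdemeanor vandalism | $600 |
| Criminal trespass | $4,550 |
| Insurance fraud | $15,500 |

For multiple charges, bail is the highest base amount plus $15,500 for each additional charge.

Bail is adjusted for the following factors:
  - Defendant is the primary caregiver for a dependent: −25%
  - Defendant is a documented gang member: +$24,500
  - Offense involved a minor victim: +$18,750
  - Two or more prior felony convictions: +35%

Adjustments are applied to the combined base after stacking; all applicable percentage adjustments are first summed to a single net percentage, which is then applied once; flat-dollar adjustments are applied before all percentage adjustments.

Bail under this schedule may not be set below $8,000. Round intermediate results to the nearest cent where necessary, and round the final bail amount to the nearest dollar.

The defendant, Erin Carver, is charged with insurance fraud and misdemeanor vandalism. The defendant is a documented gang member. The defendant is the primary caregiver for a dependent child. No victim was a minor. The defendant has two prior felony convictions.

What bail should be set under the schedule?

$61,050

Base amounts from the schedule: insurance fraud $15,500; misdemeanor vandalism $600.
Stacking rule: highest base plus $15,500 per additional charge. Highest is insurance fraud at $15,500; 1 additional charge → +$15,500. Combined base = $31,000.
Defendant is a documented gang member (+$24,500 flat): $31,000 + $24,500 = $55,500.
Net percentage adjustment: −25% +35% = +10%. $55,500 × 1.1 = $61,050.
$61,050 is at or above the $8,000 minimum.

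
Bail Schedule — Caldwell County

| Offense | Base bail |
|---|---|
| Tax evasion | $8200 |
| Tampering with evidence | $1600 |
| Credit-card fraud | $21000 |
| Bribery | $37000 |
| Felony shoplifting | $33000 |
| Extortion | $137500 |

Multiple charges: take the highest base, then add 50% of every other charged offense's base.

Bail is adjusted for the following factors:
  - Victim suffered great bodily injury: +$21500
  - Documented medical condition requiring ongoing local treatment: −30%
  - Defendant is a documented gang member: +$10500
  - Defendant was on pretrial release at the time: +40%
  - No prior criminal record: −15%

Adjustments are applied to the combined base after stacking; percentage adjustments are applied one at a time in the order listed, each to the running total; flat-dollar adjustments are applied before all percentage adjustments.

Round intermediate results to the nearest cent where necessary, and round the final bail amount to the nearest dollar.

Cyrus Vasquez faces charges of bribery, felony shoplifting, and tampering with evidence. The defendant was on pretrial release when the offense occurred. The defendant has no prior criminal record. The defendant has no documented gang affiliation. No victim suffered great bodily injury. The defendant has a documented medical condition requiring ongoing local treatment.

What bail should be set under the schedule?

$45232

Base amounts from the schedule: bribery $37000; felony shoplifting $33000; tampering with evidence $1600.
Stacking rule: highest base plus 50% of each additional charge. Highest is bribery at $37000. Additional: $33000 × 50% = $16500; $1600 × 50% = $800. Combined base = $37000 + $17300 = $54300.
Documented medical condition requiring ongoing local treatment (−30%): $54300 × 0.7 = $38010.
Defendant was on pretrial release at the time (+40%): $38010 × 1.4 = $53214.
No prior criminal record (−15%): $53214 × 0.85 = $45231.90.
Rounded to the nearest dollar: $45232.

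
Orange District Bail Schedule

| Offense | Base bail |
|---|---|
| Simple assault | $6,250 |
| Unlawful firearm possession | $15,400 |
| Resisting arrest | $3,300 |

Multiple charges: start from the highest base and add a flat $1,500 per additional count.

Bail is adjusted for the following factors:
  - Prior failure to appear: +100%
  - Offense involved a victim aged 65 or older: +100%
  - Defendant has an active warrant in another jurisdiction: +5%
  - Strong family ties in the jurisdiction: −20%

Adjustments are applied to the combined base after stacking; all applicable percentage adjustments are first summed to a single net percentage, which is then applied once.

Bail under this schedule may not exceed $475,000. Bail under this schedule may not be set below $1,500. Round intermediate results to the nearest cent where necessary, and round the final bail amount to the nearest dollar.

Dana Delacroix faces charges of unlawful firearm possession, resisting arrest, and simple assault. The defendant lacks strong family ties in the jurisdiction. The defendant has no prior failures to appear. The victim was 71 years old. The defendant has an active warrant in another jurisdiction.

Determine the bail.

Base amounts from the schedule: unlawful firearm possession $15,400; resisting arrest $3,300; simple assault $6,250.
Stacking rule: highest base plus $1,500 per additional charge. Highest is unlawful firearm possession at $15,400; 2 additional charges → +$3,000. Combined base = $18,400.
Net percentage adjustment: +100% +5% = +105%. $18,400 × 2.05 = $37,720.
$37,720 is within the $475,000 maximum.
$37,720 is at or above the $1,500 minimum.

$37,720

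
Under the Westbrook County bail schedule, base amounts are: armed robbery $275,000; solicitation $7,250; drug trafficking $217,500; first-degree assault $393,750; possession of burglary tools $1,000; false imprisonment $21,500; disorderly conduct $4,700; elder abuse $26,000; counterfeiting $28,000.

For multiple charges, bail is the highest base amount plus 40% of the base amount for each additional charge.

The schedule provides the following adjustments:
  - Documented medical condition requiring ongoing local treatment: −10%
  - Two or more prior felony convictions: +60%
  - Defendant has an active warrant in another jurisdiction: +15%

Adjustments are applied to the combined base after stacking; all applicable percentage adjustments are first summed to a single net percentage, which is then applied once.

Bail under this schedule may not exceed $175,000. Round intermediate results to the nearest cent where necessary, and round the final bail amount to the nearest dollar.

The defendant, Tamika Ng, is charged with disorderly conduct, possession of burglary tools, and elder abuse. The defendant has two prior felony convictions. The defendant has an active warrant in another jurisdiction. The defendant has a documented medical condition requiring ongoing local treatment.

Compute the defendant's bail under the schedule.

Base amounts from the schedule: disorderly conduct $4,700; possession of burglary tools $1,000; elder abuse $26,000.
Stacking rule: highest base plus 40% of each additional charge. Highest is elder abuse at $26,000. Additional: $4,700 × 40% = $1,880; $1,000 × 40% = $400. Combined base = $26,000 + $2,280 = $28,280.
Net percentage adjustment: −10% +60% +15% = +65%. $28,280 × 1.65 = $46,662.
$46,662 is within the $175,000 maximum.

$46,662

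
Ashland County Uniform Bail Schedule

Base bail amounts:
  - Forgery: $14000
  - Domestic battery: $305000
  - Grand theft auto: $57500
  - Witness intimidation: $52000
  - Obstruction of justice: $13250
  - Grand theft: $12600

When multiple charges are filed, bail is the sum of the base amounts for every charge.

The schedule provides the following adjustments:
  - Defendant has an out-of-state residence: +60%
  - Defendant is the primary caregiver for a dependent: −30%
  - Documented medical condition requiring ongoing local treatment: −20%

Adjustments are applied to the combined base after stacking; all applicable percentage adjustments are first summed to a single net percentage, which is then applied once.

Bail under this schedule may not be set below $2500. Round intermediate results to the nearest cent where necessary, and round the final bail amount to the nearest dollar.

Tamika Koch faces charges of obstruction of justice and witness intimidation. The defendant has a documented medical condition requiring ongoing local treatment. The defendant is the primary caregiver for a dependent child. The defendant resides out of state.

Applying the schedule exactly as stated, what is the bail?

Base amounts from the schedule: obstruction of justice $13250; witness intimidation $52000.
Stacking rule: sum of all bases. $13250 + $52000 = $65250.
Net percentage adjustment: +60% −30% −20% = +10%. $65250 × 1.1 = $71775.
$71775 is at or above the $2500 minimum.

$71775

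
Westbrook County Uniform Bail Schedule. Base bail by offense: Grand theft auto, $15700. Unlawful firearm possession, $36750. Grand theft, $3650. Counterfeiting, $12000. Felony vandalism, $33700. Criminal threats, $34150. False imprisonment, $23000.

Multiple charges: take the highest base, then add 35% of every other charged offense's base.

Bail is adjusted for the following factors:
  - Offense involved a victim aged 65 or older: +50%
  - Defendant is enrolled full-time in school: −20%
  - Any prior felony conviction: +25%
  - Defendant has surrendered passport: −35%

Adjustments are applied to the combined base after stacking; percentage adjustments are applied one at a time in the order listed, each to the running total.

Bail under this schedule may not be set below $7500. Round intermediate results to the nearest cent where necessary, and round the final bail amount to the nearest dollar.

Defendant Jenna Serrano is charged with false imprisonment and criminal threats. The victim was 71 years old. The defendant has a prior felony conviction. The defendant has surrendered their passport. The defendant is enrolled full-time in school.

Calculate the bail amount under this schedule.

$41145

Base amounts from the schedule: false imprisonment $23000; criminal threats $34150.
Stacking rule: highest base plus 35% of each additional charge. Highest is criminal threats at $34150. Additional: $23000 × 35% = $8050. Combined base = $34150 + $8050 = $42200.
Offense involved a victim aged 65 or older (+50%): $42200 × 1.5 = $63300.
Defendant is enrolled full-time in school (−20%): $63300 × 0.8 = $50640.
Any prior felony conviction (+25%): $50640 × 1.25 = $63300.
Defendant has surrendered passport (−35%): $63300 × 0.65 = $41145.
$41145 is at or above the $7500 minimum.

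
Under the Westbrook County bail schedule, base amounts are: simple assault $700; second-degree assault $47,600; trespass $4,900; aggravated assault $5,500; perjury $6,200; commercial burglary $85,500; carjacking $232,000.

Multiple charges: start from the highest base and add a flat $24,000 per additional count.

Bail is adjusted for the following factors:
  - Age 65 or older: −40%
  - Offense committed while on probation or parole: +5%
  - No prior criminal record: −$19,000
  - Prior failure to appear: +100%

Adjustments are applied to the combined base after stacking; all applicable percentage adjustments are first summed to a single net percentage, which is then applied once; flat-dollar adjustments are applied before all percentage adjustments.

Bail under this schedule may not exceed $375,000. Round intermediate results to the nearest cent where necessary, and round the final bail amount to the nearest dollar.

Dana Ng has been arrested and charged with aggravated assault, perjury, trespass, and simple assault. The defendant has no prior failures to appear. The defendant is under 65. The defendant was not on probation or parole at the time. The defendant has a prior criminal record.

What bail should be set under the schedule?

Base amounts from the schedule: aggravated assault $5,500; perjury $6,200; trespass $4,900; simple assault $700.
Stacking rule: highest base plus $24,000 per additional charge. Highest is perjury at $6,200; 3 additional charges → +$72,000. Combined base = $78,200.
No adjustment factors apply to this defendant.
$78,200 is within the $375,000 maximum.

$78,200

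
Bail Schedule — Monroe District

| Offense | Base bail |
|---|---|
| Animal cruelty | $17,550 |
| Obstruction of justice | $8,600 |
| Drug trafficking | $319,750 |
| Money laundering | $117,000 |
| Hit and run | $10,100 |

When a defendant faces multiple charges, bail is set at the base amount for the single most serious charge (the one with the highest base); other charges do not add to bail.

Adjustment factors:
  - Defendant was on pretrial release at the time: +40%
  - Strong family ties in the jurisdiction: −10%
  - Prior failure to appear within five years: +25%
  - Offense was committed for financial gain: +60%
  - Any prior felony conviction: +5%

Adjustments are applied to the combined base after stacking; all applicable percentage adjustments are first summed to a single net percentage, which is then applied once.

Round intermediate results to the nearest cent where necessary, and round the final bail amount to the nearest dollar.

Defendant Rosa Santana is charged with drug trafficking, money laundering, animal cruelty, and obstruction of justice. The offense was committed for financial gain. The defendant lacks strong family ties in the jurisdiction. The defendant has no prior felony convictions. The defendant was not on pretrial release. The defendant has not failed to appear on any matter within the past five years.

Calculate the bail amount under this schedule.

Base amounts from the schedule: drug trafficking $319,750; money laundering $117,000; animal cruelty $17,550; obstruction of justice $8,600.
Stacking rule: use the highest base only. Highest is drug trafficking at $319,750. Combined base = $319,750.
Offense was committed for financial gain (+60%): $319,750 × 1.6 = $511,600.

$511,600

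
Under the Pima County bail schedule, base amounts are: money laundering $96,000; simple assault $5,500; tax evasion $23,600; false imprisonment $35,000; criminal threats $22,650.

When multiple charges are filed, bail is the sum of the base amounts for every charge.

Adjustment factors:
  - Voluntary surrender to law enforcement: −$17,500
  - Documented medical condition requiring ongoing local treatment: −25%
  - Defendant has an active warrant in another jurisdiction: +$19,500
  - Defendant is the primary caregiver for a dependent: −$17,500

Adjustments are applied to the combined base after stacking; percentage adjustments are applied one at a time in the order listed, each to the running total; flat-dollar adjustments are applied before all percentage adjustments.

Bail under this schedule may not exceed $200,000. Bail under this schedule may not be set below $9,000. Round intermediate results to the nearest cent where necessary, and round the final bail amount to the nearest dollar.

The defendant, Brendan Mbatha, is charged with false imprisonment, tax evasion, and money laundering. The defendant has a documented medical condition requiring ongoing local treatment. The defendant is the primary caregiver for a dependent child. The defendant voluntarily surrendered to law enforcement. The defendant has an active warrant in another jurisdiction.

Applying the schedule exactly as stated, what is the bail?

$104,325

Base amounts from the schedule: false imprisonment $35,000; tax evasion $23,600; money laundering $96,000.
Stacking rule: sum of all bases. $35,000 + $23,600 + $96,000 = $154,600.
Voluntary surrender to law enforcement (−$17,500 flat): $154,600 − $17,500 = $137,100.
Defendant has an active warrant in another jurisdiction (+$19,500 flat): $137,100 + $19,500 = $156,600.
Defendant is the primary caregiver for a dependent (−$17,500 flat): $156,600 − $17,500 = $139,100.
Documented medical condition requiring ongoing local treatment (−25%): $139,100 × 0.75 = $104,325.
$104,325 is within the $200,000 maximum.
$104,325 is at or above the $9,000 minimum.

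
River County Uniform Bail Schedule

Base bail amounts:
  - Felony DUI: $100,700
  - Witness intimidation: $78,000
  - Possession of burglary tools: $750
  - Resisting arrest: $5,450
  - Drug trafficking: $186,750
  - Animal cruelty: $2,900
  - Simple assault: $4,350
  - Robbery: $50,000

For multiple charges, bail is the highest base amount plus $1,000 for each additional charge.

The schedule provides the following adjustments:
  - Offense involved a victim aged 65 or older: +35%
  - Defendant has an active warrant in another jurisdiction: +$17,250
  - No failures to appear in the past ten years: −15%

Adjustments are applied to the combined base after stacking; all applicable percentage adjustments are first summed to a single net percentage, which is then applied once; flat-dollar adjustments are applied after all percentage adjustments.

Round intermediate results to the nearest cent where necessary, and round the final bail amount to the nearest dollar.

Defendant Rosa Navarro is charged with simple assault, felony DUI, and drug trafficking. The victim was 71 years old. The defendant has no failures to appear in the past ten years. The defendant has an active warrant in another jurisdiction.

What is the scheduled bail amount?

$243,750

Base amounts from the schedule: simple assault $4,350; felony DUI $100,700; drug trafficking $186,750.
Stacking rule: highest base plus $1,000 per additional charge. Highest is drug trafficking at $186,750; 2 additional charges → +$2,000. Combined base = $188,750.
Net percentage adjustment: +35% −15% = +20%. $188,750 × 1.2 = $226,500.
Defendant has an active warrant in another jurisdiction (+$17,250 flat): $226,500 + $17,250 = $243,750.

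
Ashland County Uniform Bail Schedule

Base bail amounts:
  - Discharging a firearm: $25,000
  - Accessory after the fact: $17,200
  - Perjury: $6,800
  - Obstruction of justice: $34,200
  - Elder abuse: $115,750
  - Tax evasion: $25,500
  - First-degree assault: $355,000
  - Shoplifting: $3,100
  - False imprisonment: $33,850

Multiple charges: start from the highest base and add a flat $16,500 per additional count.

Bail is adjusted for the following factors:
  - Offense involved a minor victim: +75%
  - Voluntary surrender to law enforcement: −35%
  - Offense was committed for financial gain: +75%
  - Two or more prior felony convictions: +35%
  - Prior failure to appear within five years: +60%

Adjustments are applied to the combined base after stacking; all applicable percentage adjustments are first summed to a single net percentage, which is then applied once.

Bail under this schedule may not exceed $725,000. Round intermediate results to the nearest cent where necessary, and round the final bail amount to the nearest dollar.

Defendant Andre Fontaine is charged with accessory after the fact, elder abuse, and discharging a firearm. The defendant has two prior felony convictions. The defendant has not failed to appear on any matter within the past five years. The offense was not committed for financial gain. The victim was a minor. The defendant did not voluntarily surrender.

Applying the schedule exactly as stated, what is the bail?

$312,375

Base amounts from the schedule: accessory after the fact $17,200; elder abuse $115,750; discharging a firearm $25,000.
Stacking rule: highest base plus $16,500 per additional charge. Highest is elder abuse at $115,750; 2 additional charges → +$33,000. Combined base = $148,750.
Net percentage adjustment: +75% +35% = +110%. $148,750 × 2.1 = $312,375.
$312,375 is within the $725,000 maximum.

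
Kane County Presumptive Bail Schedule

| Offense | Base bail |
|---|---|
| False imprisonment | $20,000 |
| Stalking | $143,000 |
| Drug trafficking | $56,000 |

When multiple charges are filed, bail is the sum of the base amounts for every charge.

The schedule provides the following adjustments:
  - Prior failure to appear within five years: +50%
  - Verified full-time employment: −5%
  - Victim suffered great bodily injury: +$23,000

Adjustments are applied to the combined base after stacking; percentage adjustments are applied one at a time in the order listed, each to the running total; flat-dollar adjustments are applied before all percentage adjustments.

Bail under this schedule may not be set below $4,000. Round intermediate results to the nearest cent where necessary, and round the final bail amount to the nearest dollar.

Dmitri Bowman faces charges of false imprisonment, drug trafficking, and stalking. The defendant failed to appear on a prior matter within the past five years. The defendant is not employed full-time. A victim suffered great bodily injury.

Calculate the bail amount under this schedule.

Base amounts from the schedule: false imprisonment $20,000; drug trafficking $56,000; stalking $143,000.
Stacking rule: sum of all bases. $20,000 + $56,000 + $143,000 = $219,000.
Victim suffered great bodily injury (+$23,000 flat): $219,000 + $23,000 = $242,000.
Prior failure to appear within five years (+50%): $242,000 × 1.5 = $363,000.
$363,000 is at or above the $4,000 minimum.

$363,000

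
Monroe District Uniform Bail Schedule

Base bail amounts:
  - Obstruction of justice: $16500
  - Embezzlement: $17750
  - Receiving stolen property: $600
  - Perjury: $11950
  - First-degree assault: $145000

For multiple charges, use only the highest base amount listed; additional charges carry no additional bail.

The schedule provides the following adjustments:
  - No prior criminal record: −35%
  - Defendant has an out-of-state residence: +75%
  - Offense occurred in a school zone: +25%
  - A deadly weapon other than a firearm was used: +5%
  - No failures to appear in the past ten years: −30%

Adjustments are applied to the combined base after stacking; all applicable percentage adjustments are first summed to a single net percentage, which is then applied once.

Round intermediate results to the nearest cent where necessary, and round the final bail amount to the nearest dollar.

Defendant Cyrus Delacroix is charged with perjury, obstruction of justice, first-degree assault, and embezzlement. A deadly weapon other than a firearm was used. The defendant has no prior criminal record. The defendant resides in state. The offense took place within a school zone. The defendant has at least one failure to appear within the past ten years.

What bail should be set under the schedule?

$137750

Base amounts from the schedule: perjury $11950; obstruction of justice $16500; first-degree assault $145000; embezzlement $17750.
Stacking rule: use the highest base only. Highest is first-degree assault at $145000. Combined base = $145000.
Net percentage adjustment: −35% +25% +5% = −5%. $145000 × 0.95 = $137750.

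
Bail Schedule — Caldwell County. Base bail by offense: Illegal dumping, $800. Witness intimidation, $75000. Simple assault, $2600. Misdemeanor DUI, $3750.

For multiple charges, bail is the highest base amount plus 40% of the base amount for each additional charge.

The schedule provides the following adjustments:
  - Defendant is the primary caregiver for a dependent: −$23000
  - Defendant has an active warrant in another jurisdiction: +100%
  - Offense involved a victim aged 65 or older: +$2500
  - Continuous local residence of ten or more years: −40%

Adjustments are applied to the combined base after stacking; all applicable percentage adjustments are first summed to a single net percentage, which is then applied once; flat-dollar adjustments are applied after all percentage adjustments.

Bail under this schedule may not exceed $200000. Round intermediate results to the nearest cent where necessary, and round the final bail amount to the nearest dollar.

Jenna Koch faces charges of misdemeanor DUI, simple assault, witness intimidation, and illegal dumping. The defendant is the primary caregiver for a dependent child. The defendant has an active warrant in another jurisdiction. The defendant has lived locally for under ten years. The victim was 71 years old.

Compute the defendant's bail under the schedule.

$135220

Base amounts from the schedule: misdemeanor DUI $3750; simple assault $2600; witness intimidation $75000; illegal dumping $800.
Stacking rule: highest base plus 40% of each additional charge. Highest is witness intimidation at $75000. Additional: $3750 × 40% = $1500; $2600 × 40% = $1040; $800 × 40% = $320. Combined base = $75000 + $2860 = $77860.
Defendant has an active warrant in another jurisdiction (+100%): $77860 × 2 = $155720.
Defendant is the primary caregiver for a dependent (−$23000 flat): $155720 − $23000 = $132720.
Offense involved a victim aged 65 or older (+$2500 flat): $132720 + $2500 = $135220.
$135220 is within the $200000 maximum.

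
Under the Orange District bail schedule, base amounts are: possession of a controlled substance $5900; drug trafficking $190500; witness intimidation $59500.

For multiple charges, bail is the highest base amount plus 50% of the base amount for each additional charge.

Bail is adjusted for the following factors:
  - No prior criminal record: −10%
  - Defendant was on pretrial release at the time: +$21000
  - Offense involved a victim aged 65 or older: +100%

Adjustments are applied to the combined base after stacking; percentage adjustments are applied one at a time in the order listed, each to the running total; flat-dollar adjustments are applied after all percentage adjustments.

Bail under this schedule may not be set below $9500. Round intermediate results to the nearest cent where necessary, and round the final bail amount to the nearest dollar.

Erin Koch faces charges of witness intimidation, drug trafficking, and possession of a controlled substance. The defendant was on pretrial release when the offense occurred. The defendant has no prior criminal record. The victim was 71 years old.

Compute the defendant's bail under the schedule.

$422760

Base amounts from the schedule: witness intimidation $59500; drug trafficking $190500; possession of a controlled substance $5900.
Stacking rule: highest base plus 50% of each additional charge. Highest is drug trafficking at $190500. Additional: $59500 × 50% = $29750; $5900 × 50% = $2950. Combined base = $190500 + $32700 = $223200.
No prior criminal record (−10%): $223200 × 0.9 = $200880.
Offense involved a victim aged 65 or older (+100%): $200880 × 2 = $401760.
Defendant was on pretrial release at the time (+$21000 flat): $401760 + $21000 = $422760.
$422760 is at or above the $9500 minimum.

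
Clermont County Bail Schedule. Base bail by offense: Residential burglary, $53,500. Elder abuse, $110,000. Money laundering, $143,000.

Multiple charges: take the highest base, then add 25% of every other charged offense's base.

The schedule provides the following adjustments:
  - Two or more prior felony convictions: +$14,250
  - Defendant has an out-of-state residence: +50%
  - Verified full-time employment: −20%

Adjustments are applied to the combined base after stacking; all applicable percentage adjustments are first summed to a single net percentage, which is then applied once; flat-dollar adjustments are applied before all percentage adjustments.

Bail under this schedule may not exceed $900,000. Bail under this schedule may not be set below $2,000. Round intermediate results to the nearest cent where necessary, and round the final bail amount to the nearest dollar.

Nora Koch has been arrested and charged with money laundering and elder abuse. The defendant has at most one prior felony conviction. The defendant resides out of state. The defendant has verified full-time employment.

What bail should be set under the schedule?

Base amounts from the schedule: money laundering $143,000; elder abuse $110,000.
Stacking rule: highest base plus 25% of each additional charge. Highest is money laundering at $143,000. Additional: $110,000 × 25% = $27,500. Combined base = $143,000 + $27,500 = $170,500.
Net percentage adjustment: +50% −20% = +30%. $170,500 × 1.3 = $221,650.
$221,650 is within the $900,000 maximum.
$221,650 is at or above the $2,000 minimum.

$221,650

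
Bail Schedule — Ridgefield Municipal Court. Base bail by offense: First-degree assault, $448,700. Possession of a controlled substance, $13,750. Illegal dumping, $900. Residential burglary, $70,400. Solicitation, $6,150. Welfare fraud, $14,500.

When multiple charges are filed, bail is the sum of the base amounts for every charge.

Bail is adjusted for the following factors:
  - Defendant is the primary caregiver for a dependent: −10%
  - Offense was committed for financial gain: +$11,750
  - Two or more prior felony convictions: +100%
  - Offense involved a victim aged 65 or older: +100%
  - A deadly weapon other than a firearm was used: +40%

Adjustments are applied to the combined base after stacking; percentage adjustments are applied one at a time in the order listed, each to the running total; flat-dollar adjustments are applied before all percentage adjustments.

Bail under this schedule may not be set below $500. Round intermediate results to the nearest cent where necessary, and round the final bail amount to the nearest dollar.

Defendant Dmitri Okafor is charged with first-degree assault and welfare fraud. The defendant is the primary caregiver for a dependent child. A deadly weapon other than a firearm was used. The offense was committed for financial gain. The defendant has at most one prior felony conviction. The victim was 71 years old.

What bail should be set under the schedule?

Base amounts from the schedule: first-degree assault $448,700; welfare fraud $14,500.
Stacking rule: sum of all bases. $448,700 + $14,500 = $463,200.
Offense was committed for financial gain (+$11,750 flat): $463,200 + $11,750 = $474,950.
Defendant is the primary caregiver for a dependent (−10%): $474,950 × 0.9 = $427,455.
Offense involved a victim aged 65 or older (+100%): $427,455 × 2 = $854,910.
A deadly weapon other than a firearm was used (+40%): $854,910 × 1.4 = $1,196,874.
$1,196,874 is at or above the $500 minimum.

$1,196,874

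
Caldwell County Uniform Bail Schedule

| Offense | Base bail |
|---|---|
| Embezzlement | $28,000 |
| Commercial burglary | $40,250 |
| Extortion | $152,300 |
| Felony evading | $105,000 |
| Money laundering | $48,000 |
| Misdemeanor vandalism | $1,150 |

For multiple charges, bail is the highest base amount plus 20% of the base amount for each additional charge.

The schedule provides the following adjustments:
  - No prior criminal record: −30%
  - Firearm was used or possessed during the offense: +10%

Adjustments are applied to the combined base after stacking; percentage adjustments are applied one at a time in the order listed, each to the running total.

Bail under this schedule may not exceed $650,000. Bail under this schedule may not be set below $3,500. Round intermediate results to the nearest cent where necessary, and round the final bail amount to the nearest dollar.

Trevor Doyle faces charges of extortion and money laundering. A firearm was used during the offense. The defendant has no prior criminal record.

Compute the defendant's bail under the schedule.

$124,663

Base amounts from the schedule: extortion $152,300; money laundering $48,000.
Stacking rule: highest base plus 20% of each additional charge. Highest is extortion at $152,300. Additional: $48,000 × 20% = $9,600. Combined base = $152,300 + $9,600 = $161,900.
No prior criminal record (−30%): $161,900 × 0.7 = $113,330.
Firearm was used or possessed during the offense (+10%): $113,330 × 1.1 = $124,663.
$124,663 is within the $650,000 maximum.
$124,663 is at or above the $3,500 minimum.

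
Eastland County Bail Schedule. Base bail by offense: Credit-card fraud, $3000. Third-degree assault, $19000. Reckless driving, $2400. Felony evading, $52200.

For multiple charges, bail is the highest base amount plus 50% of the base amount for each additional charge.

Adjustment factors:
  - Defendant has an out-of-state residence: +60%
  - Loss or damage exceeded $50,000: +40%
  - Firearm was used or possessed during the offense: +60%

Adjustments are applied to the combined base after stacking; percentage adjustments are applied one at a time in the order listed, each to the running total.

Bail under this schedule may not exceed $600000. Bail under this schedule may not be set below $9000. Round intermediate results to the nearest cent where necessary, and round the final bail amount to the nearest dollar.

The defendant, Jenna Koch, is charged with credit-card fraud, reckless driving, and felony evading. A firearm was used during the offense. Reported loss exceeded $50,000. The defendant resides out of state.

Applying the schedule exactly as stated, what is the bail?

Base amounts from the schedule: credit-card fraud $3000; reckless driving $2400; felony evading $52200.
Stacking rule: highest base plus 50% of each additional charge. Highest is felony evading at $52200. Additional: $3000 × 50% = $1500; $2400 × 50% = $1200. Combined base = $52200 + $2700 = $54900.
Defendant has an out-of-state residence (+60%): $54900 × 1.6 = $87840.
Loss or damage exceeded $50,000 (+40%): $87840 × 1.4 = $122976.
Firearm was used or possessed during the offense (+60%): $122976 × 1.6 = $196761.60.
$196761.60 is within the $600000 maximum.
$196761.60 is at or above the $9000 minimum.
Rounded to the nearest dollar: $196762.

$196762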